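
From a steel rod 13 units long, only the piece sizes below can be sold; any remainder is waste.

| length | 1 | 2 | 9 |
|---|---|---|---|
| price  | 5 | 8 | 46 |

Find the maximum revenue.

66

Let f[k] be the best obtainable value from length k. For each k, try every first piece i and keep the best of price[i] + f[k−i].
f[1] = 5
f[2] = 10  (first piece 1, then f[1]=5)
f[3] = 15  (first piece 1, then f[2]=10)
f[4] = 20  (first piece 1, then f[3]=15)
f[5] = 25  (first piece 1, then f[4]=20)
f[6] = 30  (first piece 1, then f[5]=25)
f[7] = 35  (first piece 1, then f[6]=30)
f[8] = 40  (first piece 1, then f[7]=35)
f[9] = 46
f[10] = 51  (first piece 1, then f[9]=46)
f[11] = 56  (first piece 1, then f[10]=51)
f[12] = 61  (first piece 1, then f[11]=56)
f[13] = 66  (first piece 1, then f[12]=61)
One optimal cutting: 9 + 1 + 1 + 1 + 1 → $66.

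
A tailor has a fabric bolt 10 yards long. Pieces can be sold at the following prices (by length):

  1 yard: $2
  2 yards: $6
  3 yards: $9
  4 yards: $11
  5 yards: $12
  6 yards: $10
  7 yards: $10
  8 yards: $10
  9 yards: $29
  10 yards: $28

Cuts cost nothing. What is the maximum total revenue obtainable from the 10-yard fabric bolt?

Consider every possible first cut. best[k] is the best of p[i]+best[k−i] over all sellable i≤k.
best[1] = 2
best[2] = 6
best[3] = 9
best[4] = 12  (first piece 2, then best[2]=6)
best[5] = 15  (first piece 2, then best[3]=9)
best[6] = 18  (first piece 2, then best[4]=12)
best[7] = 21  (first piece 2, then best[5]=15)
best[8] = 24  (first piece 2, then best[6]=18)
best[9] = 29
best[10] = 31  (first piece 1, then best[9]=29)
One optimal cutting: 9 + 1 → $29 + $2 = $31.

31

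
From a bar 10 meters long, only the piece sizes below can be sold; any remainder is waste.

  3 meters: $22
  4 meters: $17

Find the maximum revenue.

66

Consider every possible first cut. best[k] is the best of p[i]+best[k−i] over all sellable i≤k.
best[1] = 0
best[2] = 0
best[3] = 22
best[4] = max(22+0, 17+0) = 22
best[5] = max(22+0, 17+0) = 22
best[6] = max(22+22, 17+0) = 44
best[7] = max(22+22, 17+22) = 44
best[8] = max(22+22, 17+22) = 44
best[9] = max(22+44, 17+22) = 66
best[10] = max(22+44, 17+44) = 66
One optimal cutting: pieces 3 + 3 + 3 with 1 meter of scrap → $66.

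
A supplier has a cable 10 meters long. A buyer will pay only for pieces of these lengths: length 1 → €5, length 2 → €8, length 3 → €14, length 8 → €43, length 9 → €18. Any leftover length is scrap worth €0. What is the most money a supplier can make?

Build r[k] bottom-up: r[k] = max over allowed piece i of (p[i] + r[k−i]).
r[1] = 5
r[2] = max(5+5, 8+0) = 10
r[3] = max(5+10, 8+5, 14+0) = 15
r[4] = max(5+15, 8+10, 14+5) = 20
r[5] = max(5+20, 8+15, 14+10) = 25
r[6] = max(5+25, 8+20, 14+15) = 30
r[7] = max(5+30, 8+25, 14+20) = 35
r[8] = max(5+35, 8+30, 14+25, 43+0) = 43
r[9] = max(5+43, 8+35, 14+30, 43+5, 18+0) = 48
r[10] = max(5+48, 8+43, 14+35, 43+10, 18+5) = 53
One optimal cutting: 8 + 1 + 1 → €53.

53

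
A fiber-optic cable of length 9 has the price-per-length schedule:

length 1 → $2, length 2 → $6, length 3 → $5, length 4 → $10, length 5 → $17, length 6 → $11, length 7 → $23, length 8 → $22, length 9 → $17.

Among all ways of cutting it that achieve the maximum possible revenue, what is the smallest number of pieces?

2

Let r[k] be the best obtainable value from length k. For each k, try every first piece i and keep the best of price[i] + r[k−i].
r[1] = 2
r[2] = 6
r[3] = 8  (first piece 1, then r[2]=6)
r[4] = 12  (first piece 2, then r[2]=6)
r[5] = 17
r[6] = 19  (first piece 1, then r[5]=17)
r[7] = 23  (first piece 2, then r[5]=17)
r[8] = 25  (first piece 1, then r[7]=23)
r[9] = 29  (first piece 2, then r[7]=23)
Maximum revenue is $29.
Now minimize piece count subject to staying optimal: for each k, pieces[k] = 1 + min over i with p[i]+r[k−i]=r[k] of pieces[k−i].
pieces[6] = 2
pieces[7] = 1
pieces[8] = 2
pieces[9] = 2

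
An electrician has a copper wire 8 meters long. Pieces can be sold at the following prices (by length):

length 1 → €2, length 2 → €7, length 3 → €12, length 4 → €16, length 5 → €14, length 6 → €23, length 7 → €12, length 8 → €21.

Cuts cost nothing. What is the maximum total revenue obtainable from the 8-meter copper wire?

Let v[k] be the best obtainable value from length k. For each k, try every first piece i and keep the best of price[i] + v[k−i].
v[1] = 2
v[2] = 7
v[3] = 12
v[4] = 16
v[5] = 19  (first piece 2, then v[3]=12)
v[6] = 24  (first piece 3, then v[3]=12)
v[7] = 28  (first piece 3, then v[4]=16)
v[8] = 32  (first piece 4, then v[4]=16)
One optimal cutting: 4 + 4 → €16 + €16 = €32.

32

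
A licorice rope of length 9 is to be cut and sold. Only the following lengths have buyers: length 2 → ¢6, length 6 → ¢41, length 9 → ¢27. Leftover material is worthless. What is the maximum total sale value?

47

Let f[k] be the best obtainable value from length k. For each k, try every first piece i and keep the best of price[i] + f[k−i].
f[1] = 0
f[2] = 6
f[3] = 6
f[4] = 12  (first piece 2, then f[2]=6)
f[5] = 12
f[6] = 41
f[7] = 41
f[8] = 47  (first piece 2, then f[6]=41)
f[9] = 47
One optimal cutting: pieces 6 + 2 with 1 cm of scrap → ¢47.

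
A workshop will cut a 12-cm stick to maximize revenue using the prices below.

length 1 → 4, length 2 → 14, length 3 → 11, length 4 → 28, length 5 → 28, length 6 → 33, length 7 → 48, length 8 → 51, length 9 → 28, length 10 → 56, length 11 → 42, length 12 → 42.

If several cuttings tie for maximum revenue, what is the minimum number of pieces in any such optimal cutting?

Let r[k] be the best obtainable value from length k. For each k, try every first piece i and keep the best of price[i] + r[k−i].
r[1] = 4
r[2] = max(4+4, 14+0) = 14
r[3] = max(4+14, 14+4, 11+0) = 18
r[4] = max(4+18, 14+14, 11+4, 28+0) = 28
r[5] = max(4+28, 14+18, 11+14, 28+4, 28+0) = 32
r[6] = max(4+32, 14+28, 11+18, 28+14, 28+4, 33+0) = 42
r[7] = max(4+42, 14+32, 11+28, …, 33+4, 48+0) = 48
r[8] = max(4+48, 14+42, 11+32, …, 48+4, 51+0) = 56
r[9] = max(4+56, 14+48, 11+42, …, 51+4, 28+0) = 62
r[10] = max(4+62, 14+56, 11+48, …, 28+4, 56+0) = 70
r[11] = max(4+70, 14+62, 11+56, …, 56+4, 42+0) = 76
r[12] = max(4+76, 14+70, 11+62, …, 42+4, 42+0) = 84
Maximum revenue is 84.
Now minimize piece count subject to staying optimal: for each k, pieces[k] = 1 + min over i with p[i]+r[k−i]=r[k] of pieces[k−i].
pieces[9] = 2
pieces[10] = 3
pieces[11] = 2
pieces[12] = 3

3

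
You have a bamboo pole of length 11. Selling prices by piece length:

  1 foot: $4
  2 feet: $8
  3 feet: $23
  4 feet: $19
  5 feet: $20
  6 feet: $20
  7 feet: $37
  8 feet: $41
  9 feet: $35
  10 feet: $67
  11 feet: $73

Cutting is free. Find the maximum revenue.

Build R[k] bottom-up: R[k] = max over allowed piece i of (p[i] + R[k−i]).
R[1] = 4
R[2] = 8  (first piece 1, then R[1]=4)
R[3] = 23
R[4] = 27  (first piece 1, then R[3]=23)
R[5] = 31  (first piece 1, then R[4]=27)
R[6] = 46  (first piece 3, then R[3]=23)
R[7] = 50  (first piece 1, then R[6]=46)
R[8] = 54  (first piece 1, then R[7]=50)
R[9] = 69  (first piece 3, then R[6]=46)
R[10] = 73  (first piece 1, then R[9]=69)
R[11] = 77  (first piece 1, then R[10]=73)
One optimal cutting: 3 + 3 + 3 + 1 + 1 → $23 + $23 + $23 + $4 + $4 = $77.

77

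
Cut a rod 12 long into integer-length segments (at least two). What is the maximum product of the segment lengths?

Define prod[k] = max over 1≤i<k of i · max(k−i, prod[k−i]); the inner max lets the remainder stay uncut if that's better.
Small cases: prod[2]=1, prod[3]=2, prod[4]=4, prod[5]=6, prod[6]=9.
prod[7] = max(1*9, 2*6, 3*4, 4*3, 5*2, 6*1) = 12
prod[8] = max(1*12, 2*9, 3*6, …, 6*2, 7*1) = 18
prod[9] = max(1*18, 2*12, 3*9, …, 7*2, 8*1) = 27
prod[10] = max(1*27, 2*18, 3*12, …, 8*2, 9*1) = 36
prod[11] = max(1*36, 2*27, 3*18, …, 9*2, 10*1) = 54
prod[12] = max(1*54, 2*36, 3*27, …, 10*2, 11*1) = 81
One optimal split: 3 + 3 + 3 + 3; product 3*3*3*3 = 81.

81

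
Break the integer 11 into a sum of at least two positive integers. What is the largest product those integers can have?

54

Fill P[k] for k=2..11: at each k try every first piece i and multiply by the better of (k−i) uncut or P[k−i].
P[2] = 1×max(1,0) = 1×1 = 1
P[3] = max(1×2, 2×1) = 2
P[4] = max(1×3, 2×2, 3×1) = 4
P[5] = max(1×4, 2×3, 3×2, 4×1) = 6
P[6] = max(1×6, 2×4, 3×3, 4×2, 5×1) = 9
P[7] = max(1×9, 2×6, 3×4, 4×3, 5×2, 6×1) = 12
P[8] = max(1×12, 2×9, 3×6, …, 6×2, 7×1) = 18
P[9] = max(1×18, 2×12, 3×9, …, 7×2, 8×1) = 27
P[10] = max(1×27, 2×18, 3×12, …, 8×2, 9×1) = 36
P[11] = max(1×36, 2×27, 3×18, …, 9×2, 10×1) = 54
One optimal split: 3 + 3 + 3 + 2; product 3×3×3×2 = 54.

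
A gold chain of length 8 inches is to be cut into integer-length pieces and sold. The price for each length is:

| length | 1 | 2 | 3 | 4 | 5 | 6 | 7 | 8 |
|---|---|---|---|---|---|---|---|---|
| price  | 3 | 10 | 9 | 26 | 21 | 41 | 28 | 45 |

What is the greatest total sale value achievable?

Build r[k] bottom-up: r[k] = max over allowed piece i of (p[i] + r[k−i]).
r[1] = 3
r[2] = max(3+3, 10+0) = 10
r[3] = max(3+10, 10+3, 9+0) = 13
r[4] = max(3+13, 10+10, 9+3, 26+0) = 26
r[5] = max(3+26, 10+13, 9+10, 26+3, 21+0) = 29
r[6] = max(3+29, 10+26, 9+13, 26+10, 21+3, 41+0) = 41
r[7] = max(3+41, 10+29, 9+26, …, 41+3, 28+0) = 44
r[8] = max(3+44, 10+41, 9+29, …, 28+3, 45+0) = 52
One optimal cutting: 4 + 4 → $26 + $26 = $52.

52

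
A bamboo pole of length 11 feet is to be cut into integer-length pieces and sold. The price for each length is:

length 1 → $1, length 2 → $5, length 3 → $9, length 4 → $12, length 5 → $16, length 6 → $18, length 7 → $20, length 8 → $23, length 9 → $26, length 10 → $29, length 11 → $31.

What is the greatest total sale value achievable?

34

Consider every possible first cut. v[k] is the best of p[i]+v[k−i] over all sellable i≤k.
v[1] = 1
v[2] = max(1+1, 5+0) = 5
v[3] = max(1+5, 5+1, 9+0) = 9
v[4] = max(1+9, 5+5, 9+1, 12+0) = 12
v[5] = max(1+12, 5+9, 9+5, 12+1, 16+0) = 16
v[6] = max(1+16, 5+12, 9+9, 12+5, 16+1, 18+0) = 18
v[7] = max(1+18, 5+16, 9+12, …, 18+1, 20+0) = 21
v[8] = max(1+21, 5+18, 9+16, …, 20+1, 23+0) = 25
v[9] = max(1+25, 5+21, 9+18, …, 23+1, 26+0) = 28
v[10] = max(1+28, 5+25, 9+21, …, 26+1, 29+0) = 32
v[11] = max(1+32, 5+28, 9+25, …, 29+1, 31+0) = 34
One optimal cutting: 5 + 3 + 3 → $16 + $9 + $9 = $34.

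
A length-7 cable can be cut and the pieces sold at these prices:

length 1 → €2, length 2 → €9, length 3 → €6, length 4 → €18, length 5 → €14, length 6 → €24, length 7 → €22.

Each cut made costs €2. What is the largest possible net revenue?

Let v[k] be the best obtainable value from length k. For each k, try every first piece i and keep the best of price[i] + v[k−i] minus the 2 cut fee when i<k.
v[1] = 2
v[2] = max(2+2-2, 9+0) = 9
v[3] = max(2+9-2, 9+2-2, 6+0) = 9
v[4] = max(2+9-2, 9+9-2, 6+2-2, 18+0) = 18
v[5] = max(2+18-2, 9+9-2, 6+9-2, 18+2-2, 14+0) = 18
v[6] = max(2+18-2, 9+18-2, 6+9-2, 18+9-2, 14+2-2, 24+0) = 25
v[7] = max(2+25-2, 9+18-2, 6+18-2, …, 24+2-2, 22+0) = 25
One optimal plan: pieces 4 + 2 + 1 (2 cuts) → €29 − €4 = €25.

25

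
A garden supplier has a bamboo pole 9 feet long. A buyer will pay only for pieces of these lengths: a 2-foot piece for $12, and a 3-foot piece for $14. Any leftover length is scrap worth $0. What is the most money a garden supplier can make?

50

Build best[k] bottom-up: best[k] = max over allowed piece i of (p[i] + best[k−i]).
best[1] = 0
best[2] = 12
best[3] = max(12+0, 14+0) = 14
best[4] = max(12+12, 14+0) = 24
best[5] = max(12+14, 14+12) = 26
best[6] = max(12+24, 14+14) = 36
best[7] = max(12+26, 14+24) = 38
best[8] = max(12+36, 14+26) = 48
best[9] = max(12+38, 14+36) = 50
One optimal cutting: 3 + 2 + 2 + 2 → $50.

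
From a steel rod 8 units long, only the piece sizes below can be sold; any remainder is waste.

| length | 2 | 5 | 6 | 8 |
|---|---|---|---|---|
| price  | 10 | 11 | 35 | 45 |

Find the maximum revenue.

45

Build r[k] bottom-up: r[k] = max over allowed piece i of (p[i] + r[k−i]).
r[1] = 0
r[2] = 10
r[3] = 10
r[4] = 20  (first piece 2, then r[2]=10)
r[5] = 20
r[6] = 35
r[7] = 35
r[8] = 45  (first piece 2, then r[6]=35)
One optimal cutting: 6 + 2 → $45.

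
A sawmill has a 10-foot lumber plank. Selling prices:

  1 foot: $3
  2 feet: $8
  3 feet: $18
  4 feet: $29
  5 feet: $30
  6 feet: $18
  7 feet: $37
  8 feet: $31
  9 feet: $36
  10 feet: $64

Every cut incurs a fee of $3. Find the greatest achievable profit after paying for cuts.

Let v[k] be the best obtainable value from length k. For each k, try every first piece i and keep the best of price[i] + v[k−i] minus the 3 cut fee when i<k.
v[1] = 3
v[2] = max(3+3-3, 8+0) = 8
v[3] = max(3+8-3, 8+3-3, 18+0) = 18
v[4] = max(3+18-3, 8+8-3, 18+3-3, 29+0) = 29
v[5] = max(3+29-3, 8+18-3, 18+8-3, 29+3-3, 30+0) = 30
v[6] = max(3+30-3, 8+29-3, 18+18-3, 29+8-3, 30+3-3, 18+0) = 34
v[7] = max(3+34-3, 8+30-3, 18+29-3, …, 18+3-3, 37+0) = 44
v[8] = max(3+44-3, 8+34-3, 18+30-3, …, 37+3-3, 31+0) = 55
v[9] = max(3+55-3, 8+44-3, 18+34-3, …, 31+3-3, 36+0) = 56
v[10] = max(3+56-3, 8+55-3, 18+44-3, …, 36+3-3, 64+0) = 64
Best is to make no cuts and sell whole for $64.

64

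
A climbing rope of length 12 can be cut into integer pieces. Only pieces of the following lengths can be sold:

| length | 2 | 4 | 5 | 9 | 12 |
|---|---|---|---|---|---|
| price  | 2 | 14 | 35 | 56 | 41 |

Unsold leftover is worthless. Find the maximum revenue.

72

Let best[k] be the best obtainable value from length k. For each k, try every first piece i and keep the best of price[i] + best[k−i].
best[1] = 0
best[2] = 2
best[3] = 2
best[4] = 14
best[5] = 35
best[6] = 35
best[7] = 37  (first piece 2, then best[5]=35)
best[8] = 37
best[9] = 56
best[10] = 70  (first piece 5, then best[5]=35)
best[11] = 70
best[12] = 72  (first piece 2, then best[10]=70)
One optimal cutting: 5 + 5 + 2 → €72.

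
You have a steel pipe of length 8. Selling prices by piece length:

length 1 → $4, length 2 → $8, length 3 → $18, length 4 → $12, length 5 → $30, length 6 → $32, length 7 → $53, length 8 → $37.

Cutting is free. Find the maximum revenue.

57

Consider every possible first cut. v[k] is the best of p[i]+v[k−i] over all sellable i≤k.
v[1] = 4
v[2] = max(4+4, 8+0) = 8
v[3] = max(4+8, 8+4, 18+0) = 18
v[4] = max(4+18, 8+8, 18+4, 12+0) = 22
v[5] = max(4+22, 8+18, 18+8, 12+4, 30+0) = 30
v[6] = max(4+30, 8+22, 18+18, 12+8, 30+4, 32+0) = 36
v[7] = max(4+36, 8+30, 18+22, …, 32+4, 53+0) = 53
v[8] = max(4+53, 8+36, 18+30, …, 53+4, 37+0) = 57
One optimal cutting: 7 + 1 → $53 + $4 = $57.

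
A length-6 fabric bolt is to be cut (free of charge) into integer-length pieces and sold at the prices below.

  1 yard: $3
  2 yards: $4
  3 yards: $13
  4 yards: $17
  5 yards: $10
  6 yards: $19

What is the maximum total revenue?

Let r[k] be the best obtainable value from length k. For each k, try every first piece i and keep the best of price[i] + r[k−i].
r[1] = 3
r[2] = max(3+3, 4+0) = 6
r[3] = max(3+6, 4+3, 13+0) = 13
r[4] = max(3+13, 4+6, 13+3, 17+0) = 17
r[5] = max(3+17, 4+13, 13+6, 17+3, 10+0) = 20
r[6] = max(3+20, 4+17, 13+13, 17+6, 10+3, 19+0) = 26
One optimal cutting: 3 + 3 → $13 + $13 = $26.

26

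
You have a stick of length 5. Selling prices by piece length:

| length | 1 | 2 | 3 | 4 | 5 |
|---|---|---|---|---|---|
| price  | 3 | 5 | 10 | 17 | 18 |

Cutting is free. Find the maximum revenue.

Consider every possible first cut. best[k] is the best of p[i]+best[k−i] over all sellable i≤k.
best[1] = 3
best[2] = max(3+3, 5+0) = 6
best[3] = max(3+6, 5+3, 10+0) = 10
best[4] = max(3+10, 5+6, 10+3, 17+0) = 17
best[5] = max(3+17, 5+10, 10+6, 17+3, 18+0) = 20
One optimal cutting: 4 + 1 → $17 + $3 = $20.

20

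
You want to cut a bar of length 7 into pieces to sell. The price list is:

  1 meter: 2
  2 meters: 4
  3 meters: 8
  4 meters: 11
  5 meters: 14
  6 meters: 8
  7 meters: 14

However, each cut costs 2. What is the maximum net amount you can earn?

17

Build v[k] bottom-up: v[k] = max over allowed piece i of (p[i] + v[k−i]) − 2 per cut.
v[1] = 2
v[2] = max(2+2-2, 4+0) = 4
v[3] = max(2+4-2, 4+2-2, 8+0) = 8
v[4] = max(2+8-2, 4+4-2, 8+2-2, 11+0) = 11
v[5] = max(2+11-2, 4+8-2, 8+4-2, 11+2-2, 14+0) = 14
v[6] = max(2+14-2, 4+11-2, 8+8-2, 11+4-2, 14+2-2, 8+0) = 14
v[7] = max(2+14-2, 4+14-2, 8+11-2, …, 8+2-2, 14+0) = 17
One optimal plan: pieces 4 + 3 (1 cut) → 19 − 2 = 17.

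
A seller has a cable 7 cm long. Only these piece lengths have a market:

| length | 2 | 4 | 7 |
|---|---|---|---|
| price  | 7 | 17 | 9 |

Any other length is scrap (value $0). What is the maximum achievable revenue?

Build f[k] bottom-up: f[k] = max over allowed piece i of (p[i] + f[k−i]).
f[1] = 0
f[2] = 7
f[3] = 7
f[4] = max(7+7, 17+0) = 17
f[5] = max(7+7, 17+0) = 17
f[6] = max(7+17, 17+7) = 24
f[7] = max(7+17, 17+7, 9+0) = 24
One optimal cutting: pieces 4 + 2 with 1 cm of scrap → $24.

24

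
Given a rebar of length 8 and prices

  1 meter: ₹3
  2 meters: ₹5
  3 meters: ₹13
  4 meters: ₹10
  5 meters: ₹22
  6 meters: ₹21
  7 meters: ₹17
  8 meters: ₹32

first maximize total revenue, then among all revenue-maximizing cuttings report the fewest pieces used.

2

Build r[k] bottom-up: r[k] = max over allowed piece i of (p[i] + r[k−i]).
r[1] = 3
r[2] = 6  (first piece 1, then r[1]=3)
r[3] = 13
r[4] = 16  (first piece 1, then r[3]=13)
r[5] = 22
r[6] = 26  (first piece 3, then r[3]=13)
r[7] = 29  (first piece 1, then r[6]=26)
r[8] = 35  (first piece 3, then r[5]=22)
Maximum revenue is ₹35.
Now minimize piece count subject to staying optimal: for each k, pieces[k] = 1 + min over i with p[i]+r[k−i]=r[k] of pieces[k−i].
pieces[5] = 1
pieces[6] = 2
pieces[7] = 3
pieces[8] = 2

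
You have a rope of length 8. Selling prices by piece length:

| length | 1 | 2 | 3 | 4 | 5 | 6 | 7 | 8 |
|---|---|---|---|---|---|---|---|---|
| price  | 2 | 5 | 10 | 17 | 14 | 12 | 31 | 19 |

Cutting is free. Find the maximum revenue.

34

Let v[k] be the best obtainable value from length k. For each k, try every first piece i and keep the best of price[i] + v[k−i].
v[1] = 2
v[2] = 5
v[3] = 10
v[4] = 17
v[5] = 19  (first piece 1, then v[4]=17)
v[6] = 22  (first piece 2, then v[4]=17)
v[7] = 31
v[8] = 34  (first piece 4, then v[4]=17)
One optimal cutting: 4 + 4 → 17 + 17 = 34.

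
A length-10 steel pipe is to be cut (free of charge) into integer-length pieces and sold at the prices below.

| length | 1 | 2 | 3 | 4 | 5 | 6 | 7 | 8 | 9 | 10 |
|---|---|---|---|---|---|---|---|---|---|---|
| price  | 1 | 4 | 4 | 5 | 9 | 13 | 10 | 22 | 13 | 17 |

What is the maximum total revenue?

26

Build R[k] bottom-up: R[k] = max over allowed piece i of (p[i] + R[k−i]).
R[1] = 1
R[2] = 4
R[3] = 5  (first piece 1, then R[2]=4)
R[4] = 8  (first piece 2, then R[2]=4)
R[5] = 9  (first piece 1, then R[4]=8)
R[6] = 13
R[7] = 14  (first piece 1, then R[6]=13)
R[8] = 22
R[9] = 23  (first piece 1, then R[8]=22)
R[10] = 26  (first piece 2, then R[8]=22)
One optimal cutting: 8 + 2 → $22 + $4 = $26.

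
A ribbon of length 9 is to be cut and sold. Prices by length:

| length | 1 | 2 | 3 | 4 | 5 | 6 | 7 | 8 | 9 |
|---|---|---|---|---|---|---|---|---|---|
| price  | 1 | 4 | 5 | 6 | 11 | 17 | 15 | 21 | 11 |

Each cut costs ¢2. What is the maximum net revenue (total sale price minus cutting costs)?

Build v[k] bottom-up: v[k] = max over allowed piece i of (p[i] + v[k−i]) − 2 per cut.
v[1] = 1
v[2] = 4
v[3] = 5
v[4] = 6  (first piece 2, then v[2]=4)
v[5] = 11
v[6] = 17
v[7] = 16  (first piece 1, then v[6]=17)
v[8] = 21
v[9] = 20  (first piece 1, then v[8]=21)
One optimal plan: pieces 8 + 1 (1 cut) → ¢22 − ¢2 = ¢20.

20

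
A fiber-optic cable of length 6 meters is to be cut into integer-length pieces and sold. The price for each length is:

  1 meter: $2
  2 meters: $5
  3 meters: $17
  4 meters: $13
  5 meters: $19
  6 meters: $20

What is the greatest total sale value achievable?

34

Build r[k] bottom-up: r[k] = max over allowed piece i of (p[i] + r[k−i]).
r[1] = 2
r[2] = max(2+2, 5+0) = 5
r[3] = max(2+5, 5+2, 17+0) = 17
r[4] = max(2+17, 5+5, 17+2, 13+0) = 19
r[5] = max(2+19, 5+17, 17+5, 13+2, 19+0) = 22
r[6] = max(2+22, 5+19, 17+17, 13+5, 19+2, 20+0) = 34
One optimal cutting: 3 + 3 → $17 + $17 = $34.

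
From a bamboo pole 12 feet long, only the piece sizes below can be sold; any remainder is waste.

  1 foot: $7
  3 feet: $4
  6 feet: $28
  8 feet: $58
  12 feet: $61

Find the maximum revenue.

86

Consider every possible first cut. best[k] is the best of p[i]+best[k−i] over all sellable i≤k.
best[1] = 7
best[2] = 14  (first piece 1, then best[1]=7)
best[3] = max(7+14, 4+0) = 21
best[4] = max(7+21, 4+7) = 28
best[5] = max(7+28, 4+14) = 35
best[6] = max(7+35, 4+21, 28+0) = 42
best[7] = max(7+42, 4+28, 28+7) = 49
best[8] = max(7+49, 4+35, 28+14, 58+0) = 58
best[9] = max(7+58, 4+42, 28+21, 58+7) = 65
best[10] = max(7+65, 4+49, 28+28, 58+14) = 72
best[11] = max(7+72, 4+58, 28+35, 58+21) = 79
best[12] = max(7+79, 4+65, 28+42, 58+28, 61+0) = 86
One optimal cutting: 8 + 1 + 1 + 1 + 1 → $86.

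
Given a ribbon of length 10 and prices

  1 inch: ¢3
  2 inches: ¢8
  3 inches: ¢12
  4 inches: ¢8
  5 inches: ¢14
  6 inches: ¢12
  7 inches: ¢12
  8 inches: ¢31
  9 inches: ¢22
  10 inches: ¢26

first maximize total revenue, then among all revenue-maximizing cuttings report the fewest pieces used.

4

Consider every possible first cut. r[k] is the best of p[i]+r[k−i] over all sellable i≤k.
r[1] = 3
r[2] = max(3+3, 8+0) = 8
r[3] = max(3+8, 8+3, 12+0) = 12
r[4] = max(3+12, 8+8, 12+3, 8+0) = 16
r[5] = max(3+16, 8+12, 12+8, 8+3, 14+0) = 20
r[6] = max(3+20, 8+16, 12+12, 8+8, 14+3, 12+0) = 24
r[7] = max(3+24, 8+20, 12+16, …, 12+3, 12+0) = 28
r[8] = max(3+28, 8+24, 12+20, …, 12+3, 31+0) = 32
r[9] = max(3+32, 8+28, 12+24, …, 31+3, 22+0) = 36
r[10] = max(3+36, 8+32, 12+28, …, 22+3, 26+0) = 40
Maximum revenue is ¢40.
Now minimize piece count subject to staying optimal: for each k, pieces[k] = 1 + min over i with p[i]+r[k−i]=r[k] of pieces[k−i].
pieces[7] = 3
pieces[8] = 3
pieces[9] = 3
pieces[10] = 4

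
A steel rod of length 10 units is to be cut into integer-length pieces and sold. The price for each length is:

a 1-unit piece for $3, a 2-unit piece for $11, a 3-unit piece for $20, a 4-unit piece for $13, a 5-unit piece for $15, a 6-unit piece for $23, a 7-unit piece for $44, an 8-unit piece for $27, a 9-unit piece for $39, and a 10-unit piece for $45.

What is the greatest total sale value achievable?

64

Build R[k] bottom-up: R[k] = max over allowed piece i of (p[i] + R[k−i]).
R[1] = 3
R[2] = 11
R[3] = 20
R[4] = 23  (first piece 1, then R[3]=20)
R[5] = 31  (first piece 2, then R[3]=20)
R[6] = 40  (first piece 3, then R[3]=20)
R[7] = 44
R[8] = 51  (first piece 2, then R[6]=40)
R[9] = 60  (first piece 3, then R[6]=40)
R[10] = 64  (first piece 3, then R[7]=44)
One optimal cutting: 7 + 3 → $44 + $20 = $64.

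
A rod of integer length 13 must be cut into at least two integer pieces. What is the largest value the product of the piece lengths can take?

Fill m[k] for k=2..13: at each k try every first piece i and multiply by the better of (k−i) uncut or m[k−i].
Small cases: m[2]=1, m[3]=2, m[4]=4, m[5]=6.
m[6] = 3*max(3,2) = 3*3 = 9
m[7] = 2*max(5,6) = 2*6 = 12
m[8] = 2*max(6,9) = 2*9 = 18
m[9] = 3*max(6,9) = 3*9 = 27
m[10] = 2*max(8,18) = 2*18 = 36
m[11] = 2*max(9,27) = 2*27 = 54
m[12] = 3*max(9,27) = 3*27 = 81
m[13] = 2*max(11,54) = 2*54 = 108
One optimal split: 3 + 3 + 3 + 2 + 2; product 3*3*3*2*2 = 108.

108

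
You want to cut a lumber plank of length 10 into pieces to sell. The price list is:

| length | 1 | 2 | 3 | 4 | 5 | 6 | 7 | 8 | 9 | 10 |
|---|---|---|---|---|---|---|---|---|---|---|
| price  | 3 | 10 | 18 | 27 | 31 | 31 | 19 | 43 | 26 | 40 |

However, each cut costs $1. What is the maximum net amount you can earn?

62

Build net[k] bottom-up: net[k] = max over allowed piece i of (p[i] + net[k−i]) − 1 per cut.
net[1] = 3
net[2] = max(3+3-1, 10+0) = 10
net[3] = max(3+10-1, 10+3-1, 18+0) = 18
net[4] = max(3+18-1, 10+10-1, 18+3-1, 27+0) = 27
net[5] = max(3+27-1, 10+18-1, 18+10-1, 27+3-1, 31+0) = 31
net[6] = max(3+31-1, 10+27-1, 18+18-1, 27+10-1, 31+3-1, 31+0) = 36
net[7] = max(3+36-1, 10+31-1, 18+27-1, …, 31+3-1, 19+0) = 44
net[8] = max(3+44-1, 10+36-1, 18+31-1, …, 19+3-1, 43+0) = 53
net[9] = max(3+53-1, 10+44-1, 18+36-1, …, 43+3-1, 26+0) = 57
net[10] = max(3+57-1, 10+53-1, 18+44-1, …, 26+3-1, 40+0) = 62
One optimal plan: pieces 4 + 4 + 2 (2 cuts) → $64 − $2 = $62.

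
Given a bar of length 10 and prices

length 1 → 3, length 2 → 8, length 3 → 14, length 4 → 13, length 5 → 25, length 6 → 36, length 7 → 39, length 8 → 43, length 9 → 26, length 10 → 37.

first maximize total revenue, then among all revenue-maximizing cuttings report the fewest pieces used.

Build r[k] bottom-up: r[k] = max over allowed piece i of (p[i] + r[k−i]).
r[1] = 3
r[2] = max(3+3, 8+0) = 8
r[3] = max(3+8, 8+3, 14+0) = 14
r[4] = max(3+14, 8+8, 14+3, 13+0) = 17
r[5] = max(3+17, 8+14, 14+8, 13+3, 25+0) = 25
r[6] = max(3+25, 8+17, 14+14, 13+8, 25+3, 36+0) = 36
r[7] = max(3+36, 8+25, 14+17, …, 36+3, 39+0) = 39
r[8] = max(3+39, 8+36, 14+25, …, 39+3, 43+0) = 44
r[9] = max(3+44, 8+39, 14+36, …, 43+3, 26+0) = 50
r[10] = max(3+50, 8+44, 14+39, …, 26+3, 37+0) = 53
Maximum revenue is 53.
Now minimize piece count subject to staying optimal: for each k, pieces[k] = 1 + min over i with p[i]+r[k−i]=r[k] of pieces[k−i].
pieces[7] = 1
pieces[8] = 2
pieces[9] = 2
pieces[10] = 2

2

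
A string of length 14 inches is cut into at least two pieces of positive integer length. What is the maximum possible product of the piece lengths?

Let prod[k] be the best product for length k (with at least one cut). For each first piece i, the rest contributes max(k−i, prod[k−i]).
prod[2] = 1*max(1,0) = 1*1 = 1
prod[3] = max(1*2, 2*1) = 2
prod[4] = max(1*3, 2*2, 3*1) = 4
prod[5] = max(1*4, 2*3, 3*2, 4*1) = 6
prod[6] = max(1*6, 2*4, 3*3, 4*2, 5*1) = 9
prod[7] = max(1*9, 2*6, 3*4, 4*3, 5*2, 6*1) = 12
prod[8] = max(1*12, 2*9, 3*6, …, 6*2, 7*1) = 18
prod[9] = max(1*18, 2*12, 3*9, …, 7*2, 8*1) = 27
prod[10] = max(1*27, 2*18, 3*12, …, 8*2, 9*1) = 36
prod[11] = max(1*36, 2*27, 3*18, …, 9*2, 10*1) = 54
prod[12] = max(1*54, 2*36, 3*27, …, 10*2, 11*1) = 81
prod[13] = max(1*81, 2*54, 3*36, …, 11*2, 12*1) = 108
prod[14] = max(1*108, 2*81, 3*54, …, 12*2, 13*1) = 162
One optimal split: 3 + 3 + 3 + 3 + 2; product 3*3*3*3*2 = 162.

162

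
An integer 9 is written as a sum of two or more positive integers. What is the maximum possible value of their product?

27

Fill g[k] for k=2..9: at each k try every first piece i and multiply by the better of (k−i) uncut or g[k−i].
g[2] = 1·max(1,0) = 1·1 = 1
g[3] = max(1·2, 2·1) = 2
g[4] = max(1·3, 2·2, 3·1) = 4
g[5] = max(1·4, 2·3, 3·2, 4·1) = 6
g[6] = max(1·6, 2·4, 3·3, 4·2, 5·1) = 9
g[7] = max(1·9, 2·6, 3·4, 4·3, 5·2, 6·1) = 12
g[8] = max(1·12, 2·9, 3·6, …, 6·2, 7·1) = 18
g[9] = max(1·18, 2·12, 3·9, …, 7·2, 8·1) = 27
One optimal split: 3 + 3 + 3; product 3·3·3 = 27.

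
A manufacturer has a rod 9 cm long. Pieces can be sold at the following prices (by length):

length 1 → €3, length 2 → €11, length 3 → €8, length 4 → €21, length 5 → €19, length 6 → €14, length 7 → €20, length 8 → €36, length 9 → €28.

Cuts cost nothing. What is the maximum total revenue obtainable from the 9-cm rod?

47

Consider every possible first cut. R[k] is the best of p[i]+R[k−i] over all sellable i≤k.
R[1] = 3
R[2] = max(3+3, 11+0) = 11
R[3] = max(3+11, 11+3, 8+0) = 14
R[4] = max(3+14, 11+11, 8+3, 21+0) = 22
R[5] = max(3+22, 11+14, 8+11, 21+3, 19+0) = 25
R[6] = max(3+25, 11+22, 8+14, 21+11, 19+3, 14+0) = 33
R[7] = max(3+33, 11+25, 8+22, …, 14+3, 20+0) = 36
R[8] = max(3+36, 11+33, 8+25, …, 20+3, 36+0) = 44
R[9] = max(3+44, 11+36, 8+33, …, 36+3, 28+0) = 47
One optimal cutting: 2 + 2 + 2 + 2 + 1 → €11 + €11 + €11 + €11 + €3 = €47.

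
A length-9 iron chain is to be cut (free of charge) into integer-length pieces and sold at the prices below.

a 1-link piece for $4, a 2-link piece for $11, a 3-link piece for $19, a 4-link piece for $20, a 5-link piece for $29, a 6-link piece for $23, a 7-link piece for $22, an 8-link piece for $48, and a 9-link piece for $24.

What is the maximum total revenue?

57

Consider every possible first cut. v[k] is the best of p[i]+v[k−i] over all sellable i≤k.
v[1] = 4
v[2] = max(4+4, 11+0) = 11
v[3] = max(4+11, 11+4, 19+0) = 19
v[4] = max(4+19, 11+11, 19+4, 20+0) = 23
v[5] = max(4+23, 11+19, 19+11, 20+4, 29+0) = 30
v[6] = max(4+30, 11+23, 19+19, 20+11, 29+4, 23+0) = 38
v[7] = max(4+38, 11+30, 19+23, …, 23+4, 22+0) = 42
v[8] = max(4+42, 11+38, 19+30, …, 22+4, 48+0) = 49
v[9] = max(4+49, 11+42, 19+38, …, 48+4, 24+0) = 57
One optimal cutting: 3 + 3 + 3 → $19 + $19 + $19 = $57.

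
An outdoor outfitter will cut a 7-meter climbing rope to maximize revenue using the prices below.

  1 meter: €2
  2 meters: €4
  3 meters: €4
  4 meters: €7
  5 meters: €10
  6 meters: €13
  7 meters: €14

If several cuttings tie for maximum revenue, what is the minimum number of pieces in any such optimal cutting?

Let r[k] be the best obtainable value from length k. For each k, try every first piece i and keep the best of price[i] + r[k−i].
r[1] = 2
r[2] = max(2+2, 4+0) = 4
r[3] = max(2+4, 4+2, 4+0) = 6
r[4] = max(2+6, 4+4, 4+2, 7+0) = 8
r[5] = max(2+8, 4+6, 4+4, 7+2, 10+0) = 10
r[6] = max(2+10, 4+8, 4+6, 7+4, 10+2, 13+0) = 13
r[7] = max(2+13, 4+10, 4+8, …, 13+2, 14+0) = 15
Maximum revenue is €15.
Now minimize piece count subject to staying optimal: for each k, pieces[k] = 1 + min over i with p[i]+r[k−i]=r[k] of pieces[k−i].
pieces[4] = 2
pieces[5] = 1
pieces[6] = 1
pieces[7] = 2

2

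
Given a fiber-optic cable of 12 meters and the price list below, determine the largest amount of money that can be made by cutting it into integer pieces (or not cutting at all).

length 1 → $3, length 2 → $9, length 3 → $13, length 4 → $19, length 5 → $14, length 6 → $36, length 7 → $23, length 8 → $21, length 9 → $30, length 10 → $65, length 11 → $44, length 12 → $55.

74

Build R[k] bottom-up: R[k] = max over allowed piece i of (p[i] + R[k−i]).
R[1] = 3
R[2] = max(3+3, 9+0) = 9
R[3] = max(3+9, 9+3, 13+0) = 13
R[4] = max(3+13, 9+9, 13+3, 19+0) = 19
R[5] = max(3+19, 9+13, 13+9, 19+3, 14+0) = 22
R[6] = max(3+22, 9+19, 13+13, 19+9, 14+3, 36+0) = 36
R[7] = max(3+36, 9+22, 13+19, …, 36+3, 23+0) = 39
R[8] = max(3+39, 9+36, 13+22, …, 23+3, 21+0) = 45
R[9] = max(3+45, 9+39, 13+36, …, 21+3, 30+0) = 49
R[10] = max(3+49, 9+45, 13+39, …, 30+3, 65+0) = 65
R[11] = max(3+65, 9+49, 13+45, …, 65+3, 44+0) = 68
R[12] = max(3+68, 9+65, 13+49, …, 44+3, 55+0) = 74
One optimal cutting: 10 + 2 → $65 + $9 = $74.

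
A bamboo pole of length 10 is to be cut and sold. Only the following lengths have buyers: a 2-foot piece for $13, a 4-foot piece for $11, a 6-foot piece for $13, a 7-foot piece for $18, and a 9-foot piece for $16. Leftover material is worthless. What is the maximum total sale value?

65

Let f[k] be the best obtainable value from length k. For each k, try every first piece i and keep the best of price[i] + f[k−i].
f[1] = 0
f[2] = 13
f[3] = 13
f[4] = 26  (first piece 2, then f[2]=13)
f[5] = 26
f[6] = 39  (first piece 2, then f[4]=26)
f[7] = 39
f[8] = 52  (first piece 2, then f[6]=39)
f[9] = 52
f[10] = 65  (first piece 2, then f[8]=52)
One optimal cutting: 2 + 2 + 2 + 2 + 2 → $65.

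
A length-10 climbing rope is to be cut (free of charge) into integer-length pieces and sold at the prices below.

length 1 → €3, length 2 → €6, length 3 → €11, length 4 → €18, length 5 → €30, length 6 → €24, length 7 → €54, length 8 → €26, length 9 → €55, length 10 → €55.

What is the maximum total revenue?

Let v[k] be the best obtainable value from length k. For each k, try every first piece i and keep the best of price[i] + v[k−i].
v[1] = 3
v[2] = max(3+3, 6+0) = 6
v[3] = max(3+6, 6+3, 11+0) = 11
v[4] = max(3+11, 6+6, 11+3, 18+0) = 18
v[5] = max(3+18, 6+11, 11+6, 18+3, 30+0) = 30
v[6] = max(3+30, 6+18, 11+11, 18+6, 30+3, 24+0) = 33
v[7] = max(3+33, 6+30, 11+18, …, 24+3, 54+0) = 54
v[8] = max(3+54, 6+33, 11+30, …, 54+3, 26+0) = 57
v[9] = max(3+57, 6+54, 11+33, …, 26+3, 55+0) = 60
v[10] = max(3+60, 6+57, 11+54, …, 55+3, 55+0) = 65
One optimal cutting: 7 + 3 → €54 + €11 = €65.

65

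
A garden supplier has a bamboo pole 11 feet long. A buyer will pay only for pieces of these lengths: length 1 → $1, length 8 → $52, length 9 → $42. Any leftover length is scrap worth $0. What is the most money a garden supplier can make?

Consider every possible first cut. f[k] is the best of p[i]+f[k−i] over all sellable i≤k.
f[1] = 1
f[2] = 2  (first piece 1, then f[1]=1)
f[3] = 3  (first piece 1, then f[2]=2)
f[4] = 4  (first piece 1, then f[3]=3)
f[5] = 5  (first piece 1, then f[4]=4)
f[6] = 6  (first piece 1, then f[5]=5)
f[7] = 7  (first piece 1, then f[6]=6)
f[8] = 52
f[9] = 53  (first piece 1, then f[8]=52)
f[10] = 54  (first piece 1, then f[9]=53)
f[11] = 55  (first piece 1, then f[10]=54)
One optimal cutting: 8 + 1 + 1 + 1 → $55.

55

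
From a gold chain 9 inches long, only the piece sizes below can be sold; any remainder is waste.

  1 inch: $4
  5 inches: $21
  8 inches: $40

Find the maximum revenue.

44

Let f[k] be the best obtainable value from length k. For each k, try every first piece i and keep the best of price[i] + f[k−i].
f[1] = 4
f[2] = 8  (first piece 1, then f[1]=4)
f[3] = 12  (first piece 1, then f[2]=8)
f[4] = 16  (first piece 1, then f[3]=12)
f[5] = max(4+16, 21+0) = 21
f[6] = max(4+21, 21+4) = 25
f[7] = max(4+25, 21+8) = 29
f[8] = max(4+29, 21+12, 40+0) = 40
f[9] = max(4+40, 21+16, 40+4) = 44
One optimal cutting: 8 + 1 → $44.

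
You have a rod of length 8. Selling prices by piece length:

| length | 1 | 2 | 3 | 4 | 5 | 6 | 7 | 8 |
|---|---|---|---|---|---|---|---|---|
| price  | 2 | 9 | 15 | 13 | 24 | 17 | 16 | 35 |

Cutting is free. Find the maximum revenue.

Build r[k] bottom-up: r[k] = max over allowed piece i of (p[i] + r[k−i]).
r[1] = 2
r[2] = max(2+2, 9+0) = 9
r[3] = max(2+9, 9+2, 15+0) = 15
r[4] = max(2+15, 9+9, 15+2, 13+0) = 18
r[5] = max(2+18, 9+15, 15+9, 13+2, 24+0) = 24
r[6] = max(2+24, 9+18, 15+15, 13+9, 24+2, 17+0) = 30
r[7] = max(2+30, 9+24, 15+18, …, 17+2, 16+0) = 33
r[8] = max(2+33, 9+30, 15+24, …, 16+2, 35+0) = 39
One optimal cutting: 3 + 3 + 2 → 15 + 15 + 9 = 39.

39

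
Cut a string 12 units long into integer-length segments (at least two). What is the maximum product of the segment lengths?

81

Fill m[k] for k=2..12: at each k try every first piece i and multiply by the better of (k−i) uncut or m[k−i].
m[2] = 1×max(1,0) = 1×1 = 1
m[3] = max(1×2, 2×1) = 2
m[4] = max(1×3, 2×2, 3×1) = 4
m[5] = max(1×4, 2×3, 3×2, 4×1) = 6
m[6] = max(1×6, 2×4, 3×3, 4×2, 5×1) = 9
m[7] = max(1×9, 2×6, 3×4, 4×3, 5×2, 6×1) = 12
m[8] = max(1×12, 2×9, 3×6, …, 6×2, 7×1) = 18
m[9] = max(1×18, 2×12, 3×9, …, 7×2, 8×1) = 27
m[10] = max(1×27, 2×18, 3×12, …, 8×2, 9×1) = 36
m[11] = max(1×36, 2×27, 3×18, …, 9×2, 10×1) = 54
m[12] = max(1×54, 2×36, 3×27, …, 10×2, 11×1) = 81
One optimal split: 3 + 3 + 3 + 3; product 3×3×3×3 = 81.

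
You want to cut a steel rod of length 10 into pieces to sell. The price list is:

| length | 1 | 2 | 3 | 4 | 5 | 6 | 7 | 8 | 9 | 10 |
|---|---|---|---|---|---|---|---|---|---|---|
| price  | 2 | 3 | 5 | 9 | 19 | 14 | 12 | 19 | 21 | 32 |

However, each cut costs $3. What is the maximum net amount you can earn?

35

Build r[k] bottom-up: r[k] = max over allowed piece i of (p[i] + r[k−i]) − 3 per cut.
r[1] = 2
r[2] = max(2+2-3, 3+0) = 3
r[3] = max(2+3-3, 3+2-3, 5+0) = 5
r[4] = max(2+5-3, 3+3-3, 5+2-3, 9+0) = 9
r[5] = max(2+9-3, 3+5-3, 5+3-3, 9+2-3, 19+0) = 19
r[6] = max(2+19-3, 3+9-3, 5+5-3, 9+3-3, 19+2-3, 14+0) = 18
r[7] = max(2+18-3, 3+19-3, 5+9-3, …, 14+2-3, 12+0) = 19
r[8] = max(2+19-3, 3+18-3, 5+19-3, …, 12+2-3, 19+0) = 21
r[9] = max(2+21-3, 3+19-3, 5+18-3, …, 19+2-3, 21+0) = 25
r[10] = max(2+25-3, 3+21-3, 5+19-3, …, 21+2-3, 32+0) = 35
One optimal plan: pieces 5 + 5 (1 cut) → $38 − $3 = $35.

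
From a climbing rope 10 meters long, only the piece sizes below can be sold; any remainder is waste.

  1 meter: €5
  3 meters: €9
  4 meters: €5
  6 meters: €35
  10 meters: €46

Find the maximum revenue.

Let f[k] be the best obtainable value from length k. For each k, try every first piece i and keep the best of price[i] + f[k−i].
f[1] = 5
f[2] = 10  (first piece 1, then f[1]=5)
f[3] = max(5+10, 9+0) = 15
f[4] = max(5+15, 9+5, 5+0) = 20
f[5] = max(5+20, 9+10, 5+5) = 25
f[6] = max(5+25, 9+15, 5+10, 35+0) = 35
f[7] = max(5+35, 9+20, 5+15, 35+5) = 40
f[8] = max(5+40, 9+25, 5+20, 35+10) = 45
f[9] = max(5+45, 9+35, 5+25, 35+15) = 50
f[10] = max(5+50, 9+40, 5+35, 35+20, 46+0) = 55
One optimal cutting: 6 + 1 + 1 + 1 + 1 → €55.

55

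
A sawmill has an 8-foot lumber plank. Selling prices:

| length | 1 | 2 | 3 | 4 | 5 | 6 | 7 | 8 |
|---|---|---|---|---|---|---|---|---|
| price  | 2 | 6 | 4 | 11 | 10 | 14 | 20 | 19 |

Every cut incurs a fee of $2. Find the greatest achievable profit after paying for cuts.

20

Let v[k] be the best obtainable value from length k. For each k, try every first piece i and keep the best of price[i] + v[k−i] minus the 2 cut fee when i<k.
v[1] = 2
v[2] = max(2+2-2, 6+0) = 6
v[3] = max(2+6-2, 6+2-2, 4+0) = 6
v[4] = max(2+6-2, 6+6-2, 4+2-2, 11+0) = 11
v[5] = max(2+11-2, 6+6-2, 4+6-2, 11+2-2, 10+0) = 11
v[6] = max(2+11-2, 6+11-2, 4+6-2, 11+6-2, 10+2-2, 14+0) = 15
v[7] = max(2+15-2, 6+11-2, 4+11-2, …, 14+2-2, 20+0) = 20
v[8] = max(2+20-2, 6+15-2, 4+11-2, …, 20+2-2, 19+0) = 20
One optimal plan: pieces 7 + 1 (1 cut) → $22 − $2 = $20.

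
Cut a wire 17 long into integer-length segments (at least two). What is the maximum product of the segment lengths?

Let f[k] be the best product for length k (with at least one cut). For each first piece i, the rest contributes max(k−i, f[k−i]).
Small cases: f[2]=1, f[3]=2, f[4]=4, f[5]=6, f[6]=9, f[7]=12, f[8]=18, f[9]=27, f[10]=36, f[11]=54, f[12]=81.
f[13] = max(1×81, 2×54, 3×36, …, 11×2, 12×1) = 108
f[14] = max(1×108, 2×81, 3×54, …, 12×2, 13×1) = 162
f[15] = max(1×162, 2×108, 3×81, …, 13×2, 14×1) = 243
f[16] = max(1×243, 2×162, 3×108, …, 14×2, 15×1) = 324
f[17] = max(1×324, 2×243, 3×162, …, 15×2, 16×1) = 486
One optimal split: 3 + 3 + 3 + 3 + 3 + 2; product 3×3×3×3×3×2 = 486.

486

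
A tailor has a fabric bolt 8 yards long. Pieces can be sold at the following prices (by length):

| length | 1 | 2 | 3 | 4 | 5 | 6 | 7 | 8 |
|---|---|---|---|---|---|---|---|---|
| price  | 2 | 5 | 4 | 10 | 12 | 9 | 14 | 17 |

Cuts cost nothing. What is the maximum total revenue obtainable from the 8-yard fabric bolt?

Let best[k] be the best obtainable value from length k. For each k, try every first piece i and keep the best of price[i] + best[k−i].
best[1] = 2
best[2] = max(2+2, 5+0) = 5
best[3] = max(2+5, 5+2, 4+0) = 7
best[4] = max(2+7, 5+5, 4+2, 10+0) = 10
best[5] = max(2+10, 5+7, 4+5, 10+2, 12+0) = 12
best[6] = max(2+12, 5+10, 4+7, 10+5, 12+2, 9+0) = 15
best[7] = max(2+15, 5+12, 4+10, …, 9+2, 14+0) = 17
best[8] = max(2+17, 5+15, 4+12, …, 14+2, 17+0) = 20
One optimal cutting: 2 + 2 + 2 + 2 → $5 + $5 + $5 + $5 = $20.

20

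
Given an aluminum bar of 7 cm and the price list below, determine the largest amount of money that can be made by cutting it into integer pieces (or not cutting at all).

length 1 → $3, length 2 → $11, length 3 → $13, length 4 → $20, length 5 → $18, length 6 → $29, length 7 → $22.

36

Consider every possible first cut. R[k] is the best of p[i]+R[k−i] over all sellable i≤k.
R[1] = 3
R[2] = max(3+3, 11+0) = 11
R[3] = max(3+11, 11+3, 13+0) = 14
R[4] = max(3+14, 11+11, 13+3, 20+0) = 22
R[5] = max(3+22, 11+14, 13+11, 20+3, 18+0) = 25
R[6] = max(3+25, 11+22, 13+14, 20+11, 18+3, 29+0) = 33
R[7] = max(3+33, 11+25, 13+22, …, 29+3, 22+0) = 36
One optimal cutting: 2 + 2 + 2 + 1 → $11 + $11 + $11 + $3 = $36.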